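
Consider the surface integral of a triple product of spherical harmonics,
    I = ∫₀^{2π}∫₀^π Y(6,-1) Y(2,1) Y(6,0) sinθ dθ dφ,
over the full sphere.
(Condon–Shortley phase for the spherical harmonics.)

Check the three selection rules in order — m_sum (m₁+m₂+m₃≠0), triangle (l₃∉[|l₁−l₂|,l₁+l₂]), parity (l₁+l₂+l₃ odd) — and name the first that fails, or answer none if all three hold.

azimuthal sum: -1 + 1 + 0 = 0  ✓
4 ≤ 6 ≤ 8 (triangle on l)  ✓
L = 6 + 2 + 6 = 14 (even)  ✓

none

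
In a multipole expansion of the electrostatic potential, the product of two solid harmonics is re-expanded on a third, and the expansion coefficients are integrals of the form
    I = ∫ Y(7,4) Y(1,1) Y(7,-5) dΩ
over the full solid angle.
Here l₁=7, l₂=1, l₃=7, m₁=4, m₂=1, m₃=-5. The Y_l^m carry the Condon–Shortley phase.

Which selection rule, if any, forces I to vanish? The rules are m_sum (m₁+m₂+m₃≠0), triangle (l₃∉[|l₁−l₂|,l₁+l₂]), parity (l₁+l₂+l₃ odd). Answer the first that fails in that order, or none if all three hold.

parity

azimuthal sum: 4 + 1 − 5 = 0  ✓
6 ≤ 7 ≤ 8 (triangle on l)  ✓
L = 7 + 1 + 7 = 15 (odd)  ✗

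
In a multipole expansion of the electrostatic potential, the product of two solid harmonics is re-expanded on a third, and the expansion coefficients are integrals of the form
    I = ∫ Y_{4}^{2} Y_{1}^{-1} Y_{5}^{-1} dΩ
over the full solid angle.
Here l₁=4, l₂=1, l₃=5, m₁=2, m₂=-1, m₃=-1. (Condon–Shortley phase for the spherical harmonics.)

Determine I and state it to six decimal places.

-0.120286

Rules hold: Σm=0, L=10 even, 3≤5≤5.
N = 9·3·11 = 297
Δ = 0!·8!·2!/11! = 1/495
Racah Σ t=0..0: t=0:+1/576 = 1/576
⇒ 3j(4 1 5; 0 0 0)² = 5/99, sgn -1
Racah Σ t=0..0: t=0:+1/2880 = 1/2880
⇒ 3j(4 1 5; 2 -1 -1)² = 2/165, sgn +1
4πI² = N·(3j₀)²·(3jₘ)² = 2/11
I = -1·√(0.181818/4π) = -0.12028562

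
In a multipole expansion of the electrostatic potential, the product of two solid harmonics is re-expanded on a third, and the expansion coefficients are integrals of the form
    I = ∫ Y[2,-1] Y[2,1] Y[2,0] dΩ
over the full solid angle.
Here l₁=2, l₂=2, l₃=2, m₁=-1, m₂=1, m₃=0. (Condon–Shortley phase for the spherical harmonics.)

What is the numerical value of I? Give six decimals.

m-sum 0 ✓  L=6 even ✓  0≤2≤4 ✓
Π(2lᵢ+1) = 5×5×5 = 125
triangle coeff Δ(2,2,2) = 1/630
Σ_t [0,2]: t=0:+1/8 t=1:−1/1 t=2:+1/8 = -3/4
(3j)²=2/35 [(2 2 2; 0 0 0)], sign=-1
Σ_t [1,2]: t=1:−1/4 t=2:+1/2 = 1/4
(3j)²=1/70 [(2 2 2; -1 1 0)], sign=+1
⇒ 4πI² = 5/49
I = (-1)√(5/49/(4π)) = -0.09011188

-0.090112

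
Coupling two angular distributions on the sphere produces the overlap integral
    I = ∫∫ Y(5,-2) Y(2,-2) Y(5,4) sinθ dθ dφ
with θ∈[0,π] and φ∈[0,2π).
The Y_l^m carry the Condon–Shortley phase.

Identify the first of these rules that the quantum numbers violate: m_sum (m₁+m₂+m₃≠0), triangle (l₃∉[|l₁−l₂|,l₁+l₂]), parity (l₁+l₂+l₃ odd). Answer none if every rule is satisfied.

m₁+m₂+m₃ = -2 − 2 + 4 = 0  ✓
triangle: |5−2|=3 ≤ l₃=5 ≤ 5+2=7  ✓
parity: l₁+l₂+l₃ = 12 is even  ✓

none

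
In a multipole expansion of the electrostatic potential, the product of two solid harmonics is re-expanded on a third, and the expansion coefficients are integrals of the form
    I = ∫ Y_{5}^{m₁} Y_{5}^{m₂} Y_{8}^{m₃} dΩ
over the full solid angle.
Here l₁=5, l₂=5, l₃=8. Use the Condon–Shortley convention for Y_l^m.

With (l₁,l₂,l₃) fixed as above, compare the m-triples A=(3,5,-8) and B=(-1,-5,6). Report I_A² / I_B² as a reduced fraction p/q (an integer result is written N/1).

5/7

l's match ⇒ only the (l;m) 3-j factors differ between A and B.
A: triangle coeff Δ(5,5,8) = 1/37413090; Σ_t [2,2]: t=2:+1/3251404800 = 1/3251404800; (3j)²=5/323 [(5 5 8; 3 5 -8)], sign=+1
B: triangle coeff Δ(5,5,8) = 1/37413090; Σ_t [0,0]: t=0:+1/116121600 = 1/116121600; (3j)²=7/323 [(5 5 8; -1 -5 6)], sign=+1
I_A²/I_B² = (5/323)/(7/323) = 5/7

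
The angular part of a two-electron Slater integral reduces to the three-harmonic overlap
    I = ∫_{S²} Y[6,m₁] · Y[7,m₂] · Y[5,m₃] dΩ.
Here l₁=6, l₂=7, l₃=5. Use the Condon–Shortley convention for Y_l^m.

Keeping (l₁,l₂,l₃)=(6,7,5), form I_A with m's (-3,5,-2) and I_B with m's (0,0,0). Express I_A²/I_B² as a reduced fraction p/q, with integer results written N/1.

l's match ⇒ only the (l;m) 3-j factors differ between A and B.
A: triangle coeff Δ(6,7,5) = 1/174594420; Σ_t [6,8]: t=6:+1/6220800 t=7:−1/2419200 t=8:+1/11612160 = -29/174182400; (3j)²=841/83980 [(6 7 5; -3 5 -2)], sign=+1
B: triangle coeff Δ(6,7,5) = 1/174594420; Σ_t [2,6]: t=2:+1/4147200 t=3:−1/207360 t=4:+1/82944 t=5:−1/207360 t=6:+1/4147200 = 1/345600; (3j)²=420/46189 [(6 7 5; 0 0 0)], sign=-1
I_A²/I_B² = (841/83980)/(420/46189) = 9251/8400

9251/8400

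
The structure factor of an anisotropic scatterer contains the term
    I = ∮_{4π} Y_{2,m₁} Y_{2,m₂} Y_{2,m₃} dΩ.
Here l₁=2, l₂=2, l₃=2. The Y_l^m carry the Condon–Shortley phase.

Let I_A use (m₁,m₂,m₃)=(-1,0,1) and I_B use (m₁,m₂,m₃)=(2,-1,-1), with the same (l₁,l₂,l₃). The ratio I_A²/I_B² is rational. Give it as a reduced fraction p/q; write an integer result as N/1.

Shared (l₁,l₂,l₃)=(2,2,2): N and (l;000)² cancel in I_A²/I_B².
A: Δ = 2!·2!·2!/7! = 1/630; Racah Σ t=1..2: t=1:−1/2 t=2:+1/4 = -1/4; ⇒ 3j(2 2 2; -1 0 1)² = 1/70, sgn +1
B: Δ = 2!·2!·2!/7! = 1/630; Racah Σ t=0..0: t=0:+1/4 = 1/4; ⇒ 3j(2 2 2; 2 -1 -1)² = 3/35, sgn -1
I_A²/I_B² = (1/70)/(3/35) = 1/6

1/6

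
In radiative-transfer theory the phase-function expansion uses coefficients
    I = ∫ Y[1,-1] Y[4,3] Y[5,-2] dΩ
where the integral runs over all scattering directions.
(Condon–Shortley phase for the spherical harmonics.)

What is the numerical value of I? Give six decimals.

Checks pass: Σm=0; 10 even; l₃=5∈[3,5].
(2·1+1)(2·4+1)(2·5+1) = 297
Δ: 0! 2! 8! / 11! → 1/495
sum: t=0:+1/576 = 1/576
3j²(1 4 5; 0 0 0) = Δ·Π!·Σ² = 5/99  (sign -1)
sum: t=0:+1/10080 = 1/10080
3j²(1 4 5; -1 3 -2) = Δ·Π!·Σ² = 1/165  (sign -1)
combine: 4πI² = 297·5/99·1/165 = 1/11
take √, sign +1: I = 0.08505478

0.085055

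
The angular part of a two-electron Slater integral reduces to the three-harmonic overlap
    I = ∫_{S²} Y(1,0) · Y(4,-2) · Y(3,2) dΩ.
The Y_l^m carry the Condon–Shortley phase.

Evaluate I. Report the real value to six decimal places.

0.213244

Rules hold: Σm=0, L=8 even, 3≤3≤5.
N = 3·9·7 = 189
Δ = 2!·0!·6!/9! = 1/252
Racah Σ t=1..1: t=1:−1/36 = -1/36
⇒ 3j(1 4 3; 0 0 0)² = 4/63, sgn +1
Racah Σ t=1..1: t=1:−1/120 = -1/120
⇒ 3j(1 4 3; 0 -2 2)² = 1/21, sgn +1
4πI² = N·(3j₀)²·(3jₘ)² = 4/7
I = +1·√(0.571429/4π) = 0.21324362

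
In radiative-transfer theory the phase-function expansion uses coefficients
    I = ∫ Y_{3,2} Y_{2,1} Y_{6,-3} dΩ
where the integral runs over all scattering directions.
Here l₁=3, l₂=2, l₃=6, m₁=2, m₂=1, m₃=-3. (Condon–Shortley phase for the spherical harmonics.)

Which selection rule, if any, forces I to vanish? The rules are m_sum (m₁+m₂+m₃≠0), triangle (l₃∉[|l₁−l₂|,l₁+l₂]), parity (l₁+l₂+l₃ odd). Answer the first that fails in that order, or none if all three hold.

m₁+m₂+m₃ = 2 + 1 − 3 = 0  ✓
triangle: |3−2|=1 ≤ l₃=6 ≤ 3+2=5  ✗
parity: l₁+l₂+l₃ = 11 is odd

triangle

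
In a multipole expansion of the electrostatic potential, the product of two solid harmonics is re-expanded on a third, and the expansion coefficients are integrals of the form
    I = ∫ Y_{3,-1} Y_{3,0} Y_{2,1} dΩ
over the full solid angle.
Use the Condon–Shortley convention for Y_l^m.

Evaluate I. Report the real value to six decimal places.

Rules hold: Σm=0, L=8 even, 0≤2≤6.
N = 7·7·5 = 245
Δ = 4!·2!·2!/9! = 1/3780
Racah Σ t=1..3: t=1:−1/24 t=2:+1/4 t=3:−1/24 = 1/6
⇒ 3j(3 3 2; 0 0 0)² = 4/105, sgn +1
Racah Σ t=2..3: t=2:+1/8 t=3:−1/12 = 1/24
⇒ 3j(3 3 2; -1 0 1)² = 1/210, sgn -1
4πI² = N·(3j₀)²·(3jₘ)² = 2/45
I = -1·√(0.0444444/4π) = -0.05947080

-0.059471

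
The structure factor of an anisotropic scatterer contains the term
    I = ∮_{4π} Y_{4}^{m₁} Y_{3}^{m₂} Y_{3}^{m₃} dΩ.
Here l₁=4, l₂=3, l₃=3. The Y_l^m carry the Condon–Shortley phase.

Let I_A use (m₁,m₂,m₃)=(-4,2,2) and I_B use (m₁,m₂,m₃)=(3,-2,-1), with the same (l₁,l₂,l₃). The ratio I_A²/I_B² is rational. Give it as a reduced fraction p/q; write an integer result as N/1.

Shared (l₁,l₂,l₃)=(4,3,3): N and (l;000)² cancel in I_A²/I_B².
A: Δ = 4!·4!·2!/11! = 1/34650; Racah Σ t=4..4: t=4:+1/576 = 1/576; ⇒ 3j(4 3 3; -4 2 2)² = 5/99, sgn -1
B: Δ = 4!·4!·2!/11! = 1/34650; Racah Σ t=0..1: t=0:+1/144 t=1:−1/288 = 1/288; ⇒ 3j(4 3 3; 3 -2 -1)² = 1/99, sgn +1
I_A²/I_B² = (5/99)/(1/99) = 5/1

5/1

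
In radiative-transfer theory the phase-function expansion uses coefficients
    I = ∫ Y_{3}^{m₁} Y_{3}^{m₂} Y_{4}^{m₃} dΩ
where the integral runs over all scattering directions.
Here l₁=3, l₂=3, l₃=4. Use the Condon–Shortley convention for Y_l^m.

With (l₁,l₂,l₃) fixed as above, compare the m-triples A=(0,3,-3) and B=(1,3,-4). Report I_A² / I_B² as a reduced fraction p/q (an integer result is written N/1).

3/2

l's match ⇒ only the (l;m) 3-j factors differ between A and B.
A: triangle coeff Δ(3,3,4) = 1/34650; Σ_t [2,2]: t=2:+1/288 = 1/288; (3j)²=1/22 [(3 3 4; 0 3 -3)], sign=-1
B: triangle coeff Δ(3,3,4) = 1/34650; Σ_t [2,2]: t=2:+1/1152 = 1/1152; (3j)²=1/33 [(3 3 4; 1 3 -4)], sign=+1
I_A²/I_B² = (1/22)/(1/33) = 3/2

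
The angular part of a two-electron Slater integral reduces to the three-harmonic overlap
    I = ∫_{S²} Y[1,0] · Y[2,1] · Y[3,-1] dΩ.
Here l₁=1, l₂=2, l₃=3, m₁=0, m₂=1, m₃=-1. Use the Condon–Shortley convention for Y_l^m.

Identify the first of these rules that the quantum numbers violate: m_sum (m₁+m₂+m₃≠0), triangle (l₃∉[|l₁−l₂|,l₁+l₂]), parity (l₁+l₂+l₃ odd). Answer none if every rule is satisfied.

Σmᵢ = 0  ✓
l₃∈[|l₁−l₂|,l₁+l₂]=[1,3], have l₃=3  ✓
Σlᵢ = 6 ⇒ even  ✓

none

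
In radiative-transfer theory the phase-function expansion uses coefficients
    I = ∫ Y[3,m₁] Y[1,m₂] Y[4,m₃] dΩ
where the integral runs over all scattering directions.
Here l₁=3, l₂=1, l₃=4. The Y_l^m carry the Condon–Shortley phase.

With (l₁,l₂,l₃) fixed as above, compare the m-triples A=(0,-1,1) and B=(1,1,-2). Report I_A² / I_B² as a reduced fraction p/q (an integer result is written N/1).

l's match ⇒ only the (l;m) 3-j factors differ between A and B.
A: triangle coeff Δ(3,1,4) = 1/252; Σ_t [0,0]: t=0:+1/72 = 1/72; (3j)²=5/126 [(3 1 4; 0 -1 1)], sign=-1
B: triangle coeff Δ(3,1,4) = 1/252; Σ_t [0,0]: t=0:+1/96 = 1/96; (3j)²=5/84 [(3 1 4; 1 1 -2)], sign=+1
I_A²/I_B² = (5/126)/(5/84) = 2/3

2/3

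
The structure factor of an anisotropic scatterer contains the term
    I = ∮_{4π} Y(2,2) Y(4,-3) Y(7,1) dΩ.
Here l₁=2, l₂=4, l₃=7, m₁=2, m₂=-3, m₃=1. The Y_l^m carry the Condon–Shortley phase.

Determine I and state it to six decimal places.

|2−4|≤7≤2+4 violated ⇒ I = 0

0.000000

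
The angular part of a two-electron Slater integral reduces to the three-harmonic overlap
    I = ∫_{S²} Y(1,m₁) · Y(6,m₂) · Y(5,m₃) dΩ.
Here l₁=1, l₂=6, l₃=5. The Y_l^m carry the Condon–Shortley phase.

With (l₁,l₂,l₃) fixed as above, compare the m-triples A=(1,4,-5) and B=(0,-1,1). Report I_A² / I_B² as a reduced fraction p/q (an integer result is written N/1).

Same 1,6,5: normalisation and zero-m 3j drop out of the ratio.
A: Δ: 2! 0! 10! / 13! → 1/858; sum: t=0:+1/7257600 = 1/7257600; 3j²(1 6 5; 1 4 -5) = Δ·Π!·Σ² = 1/858  (sign +1)
B: Δ: 2! 0! 10! / 13! → 1/858; sum: t=1:−1/17280 = -1/17280; 3j²(1 6 5; 0 -1 1) = Δ·Π!·Σ² = 35/858  (sign -1)
I_A²/I_B² = (1/858)/(35/858) = 1/35

1/35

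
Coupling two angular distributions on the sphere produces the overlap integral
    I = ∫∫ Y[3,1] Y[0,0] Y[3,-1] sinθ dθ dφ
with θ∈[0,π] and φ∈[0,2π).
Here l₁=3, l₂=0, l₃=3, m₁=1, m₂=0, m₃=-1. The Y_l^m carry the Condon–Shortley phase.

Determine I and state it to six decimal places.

m-sum 0 ✓  L=6 even ✓  3≤3≤3 ✓
Π(2lᵢ+1) = 7×1×7 = 49
triangle coeff Δ(3,0,3) = 1/7
Σ_t [0,0]: t=0:+1/36 = 1/36
(3j)²=1/7 [(3 0 3; 0 0 0)], sign=-1
Σ_t [0,0]: t=0:+1/48 = 1/48
(3j)²=1/7 [(3 0 3; 1 0 -1)], sign=+1
⇒ 4πI² = 1/1
I = (-1)√(1/1/(4π)) = -0.28209479

-0.282095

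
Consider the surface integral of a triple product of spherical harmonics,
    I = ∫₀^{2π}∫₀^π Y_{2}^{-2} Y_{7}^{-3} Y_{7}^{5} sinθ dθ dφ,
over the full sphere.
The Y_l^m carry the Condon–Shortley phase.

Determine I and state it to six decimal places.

m-sum 0 ✓  L=16 even ✓  5≤7≤9 ✓
Π(2lᵢ+1) = 5×15×15 = 1125
triangle coeff Δ(2,7,7) = 1/185640
Σ_t [0,2]: t=0:+1/2419200 t=1:−1/518400 t=2:+1/2419200 = -1/907200
(3j)²=56/3315 [(2 7 7; 0 0 0)], sign=+1
Σ_t [2,2]: t=2:+1/29030400 = 1/29030400
(3j)²=99/7735 [(2 7 7; -2 -3 5)], sign=+1
⇒ 4πI² = 11880/48841
I = (+1)√(11880/48841/(4π)) = 0.13912687

0.139127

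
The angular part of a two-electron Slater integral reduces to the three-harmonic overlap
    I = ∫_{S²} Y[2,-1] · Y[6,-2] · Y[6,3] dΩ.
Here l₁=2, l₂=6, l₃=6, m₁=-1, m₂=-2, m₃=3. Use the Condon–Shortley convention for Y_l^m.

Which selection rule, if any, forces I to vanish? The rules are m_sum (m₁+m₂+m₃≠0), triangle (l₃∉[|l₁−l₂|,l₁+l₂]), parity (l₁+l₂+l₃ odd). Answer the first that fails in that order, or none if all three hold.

none

Σmᵢ = 0  ✓
l₃∈[|l₁−l₂|,l₁+l₂]=[4,8], have l₃=6  ✓
Σlᵢ = 14 ⇒ even  ✓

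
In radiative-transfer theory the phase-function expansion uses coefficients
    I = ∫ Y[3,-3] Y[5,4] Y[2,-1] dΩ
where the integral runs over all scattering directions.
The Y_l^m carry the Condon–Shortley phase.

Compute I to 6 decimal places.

0.219610

Checks pass: Σm=0; 10 even; l₃=2∈[2,8].
(2·3+1)(2·5+1)(2·2+1) = 385
Δ: 6! 0! 4! / 11! → 1/2310
sum: t=3:−1/144 = -1/144
3j²(3 5 2; 0 0 0) = Δ·Π!·Σ² = 10/231  (sign -1)
sum: t=6:+1/4320 = 1/4320
3j²(3 5 2; -3 4 -1) = Δ·Π!·Σ² = 2/55  (sign -1)
combine: 4πI² = 385·10/231·2/55 = 20/33
take √, sign +1: I = 0.21961050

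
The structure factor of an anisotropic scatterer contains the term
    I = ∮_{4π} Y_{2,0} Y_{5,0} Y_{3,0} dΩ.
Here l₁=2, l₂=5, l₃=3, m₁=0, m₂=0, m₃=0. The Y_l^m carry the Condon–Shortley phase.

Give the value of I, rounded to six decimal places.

Checks pass: Σm=0; 10 even; l₃=3∈[3,7].
(2·2+1)(2·5+1)(2·3+1) = 385
Δ: 4! 0! 6! / 11! → 1/2310
sum: t=2:+1/144 = 1/144
3j²(2 5 3; 0 0 0) = Δ·Π!·Σ² = 10/231  (sign -1)
(m-triple is (0,0,0) — same symbol as above.)
combine: 4πI² = 385·10/231·10/231 = 500/693
take √, sign +1: I = 0.23961470

0.239615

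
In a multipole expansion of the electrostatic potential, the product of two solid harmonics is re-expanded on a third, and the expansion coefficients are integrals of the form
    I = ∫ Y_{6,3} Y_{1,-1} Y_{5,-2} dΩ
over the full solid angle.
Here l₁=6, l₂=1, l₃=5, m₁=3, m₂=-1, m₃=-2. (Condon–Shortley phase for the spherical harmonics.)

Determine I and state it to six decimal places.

-0.245154

Rules hold: Σm=0, L=12 even, 5≤5≤7.
N = 13·3·11 = 429
Δ = 2!·10!·0!/13! = 1/858
Racah Σ t=1..1: t=1:−1/14400 = -1/14400
⇒ 3j(6 1 5; 0 0 0)² = 6/143, sgn +1
Racah Σ t=0..0: t=0:+1/60480 = 1/60480
⇒ 3j(6 1 5; 3 -1 -2)² = 6/143, sgn -1
4πI² = N·(3j₀)²·(3jₘ)² = 108/143
I = -1·√(0.755245/4π) = -0.24515397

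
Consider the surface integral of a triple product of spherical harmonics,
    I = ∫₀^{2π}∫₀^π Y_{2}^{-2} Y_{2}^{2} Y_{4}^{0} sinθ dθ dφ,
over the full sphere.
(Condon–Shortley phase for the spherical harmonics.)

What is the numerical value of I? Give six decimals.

0.040299

Rules hold: Σm=0, L=8 even, 0≤4≤4.
N = 5·5·9 = 225
Δ = 0!·4!·4!/9! = 1/630
Racah Σ t=0..0: t=0:+1/16 = 1/16
⇒ 3j(2 2 4; 0 0 0)² = 2/35, sgn +1
Racah Σ t=0..0: t=0:+1/576 = 1/576
⇒ 3j(2 2 4; -2 2 0)² = 1/630, sgn +1
4πI² = N·(3j₀)²·(3jₘ)² = 1/49
I = +1·√(0.0204082/4π) = 0.04029926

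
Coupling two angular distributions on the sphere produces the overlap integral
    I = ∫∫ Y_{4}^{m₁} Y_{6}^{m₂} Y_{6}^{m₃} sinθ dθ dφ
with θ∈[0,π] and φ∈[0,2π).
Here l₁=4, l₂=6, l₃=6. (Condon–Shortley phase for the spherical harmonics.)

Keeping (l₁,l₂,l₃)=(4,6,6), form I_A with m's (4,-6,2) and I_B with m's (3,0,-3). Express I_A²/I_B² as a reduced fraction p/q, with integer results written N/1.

Shared (l₁,l₂,l₃)=(4,6,6): N and (l;000)² cancel in I_A²/I_B².
A: Δ = 4!·4!·8!/17! = 1/15315300; Racah Σ t=0..0: t=0:+1/23224320 = 1/23224320; ⇒ 3j(4 6 6; 4 -6 2)² = 1/442, sgn +1
B: Δ = 4!·4!·8!/17! = 1/15315300; Racah Σ t=0..1: t=0:+1/207360 t=1:−1/103680 = -1/207360; ⇒ 3j(4 6 6; 3 0 -3)² = 21/2431, sgn +1
I_A²/I_B² = (1/442)/(21/2431) = 11/42

11/42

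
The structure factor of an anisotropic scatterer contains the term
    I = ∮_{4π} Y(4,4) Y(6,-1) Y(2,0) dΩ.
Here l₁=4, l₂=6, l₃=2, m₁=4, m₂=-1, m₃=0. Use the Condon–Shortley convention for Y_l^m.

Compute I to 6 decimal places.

m-sum = 4 − 1 + 0 = 3 ≠ 0 ⇒ I = 0

0.000000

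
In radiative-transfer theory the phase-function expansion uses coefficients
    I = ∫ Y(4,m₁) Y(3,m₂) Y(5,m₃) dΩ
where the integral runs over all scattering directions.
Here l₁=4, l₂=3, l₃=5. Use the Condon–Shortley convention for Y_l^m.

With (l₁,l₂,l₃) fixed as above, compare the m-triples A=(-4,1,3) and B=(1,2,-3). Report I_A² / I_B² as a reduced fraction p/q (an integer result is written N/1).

Same 4,3,5: normalisation and zero-m 3j drop out of the ratio.
A: Δ: 2! 6! 4! / 13! → 1/180180; sum: t=2:+1/5760 = 1/5760; 3j²(4 3 5; -4 1 3) = Δ·Π!·Σ² = 56/2145  (sign +1)
B: Δ: 2! 6! 4! / 13! → 1/180180; sum: t=1:−1/1152 t=2:+1/1440 = -1/5760; 3j²(4 3 5; 1 2 -3) = Δ·Π!·Σ² = 1/858  (sign -1)
I_A²/I_B² = (56/2145)/(1/858) = 112/5

112/5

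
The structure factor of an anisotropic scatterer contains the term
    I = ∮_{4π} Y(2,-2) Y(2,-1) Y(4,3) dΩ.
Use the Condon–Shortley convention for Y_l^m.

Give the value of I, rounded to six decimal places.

-0.238414

m-sum 0 ✓  L=8 even ✓  0≤4≤4 ✓
Π(2lᵢ+1) = 5×5×9 = 225
triangle coeff Δ(2,2,4) = 1/630
Σ_t [0,0]: t=0:+1/16 = 1/16
(3j)²=2/35 [(2 2 4; 0 0 0)], sign=+1
Σ_t [0,0]: t=0:+1/144 = 1/144
(3j)²=1/18 [(2 2 4; -2 -1 3)], sign=-1
⇒ 4πI² = 5/7
I = (-1)√(5/7/(4π)) = -0.23841361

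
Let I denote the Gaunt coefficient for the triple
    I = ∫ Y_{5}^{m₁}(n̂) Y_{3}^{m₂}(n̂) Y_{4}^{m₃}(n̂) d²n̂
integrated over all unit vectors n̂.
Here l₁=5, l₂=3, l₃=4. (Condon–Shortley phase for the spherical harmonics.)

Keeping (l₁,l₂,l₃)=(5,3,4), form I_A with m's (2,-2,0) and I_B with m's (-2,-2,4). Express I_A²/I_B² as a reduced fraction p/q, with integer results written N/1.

Same 5,3,4: normalisation and zero-m 3j drop out of the ratio.
A: Δ: 4! 6! 2! / 13! → 1/180180; sum: t=0:+1/864 t=1:−1/576 = -1/1728; 3j²(5 3 4; 2 -2 0) = Δ·Π!·Σ² = 5/1287  (sign -1)
B: Δ: 4! 6! 2! / 13! → 1/180180; sum: t=1:−1/8640 = -1/8640; 3j²(5 3 4; -2 -2 4) = Δ·Π!·Σ² = 14/1287  (sign -1)
I_A²/I_B² = (5/1287)/(14/1287) = 5/14

5/14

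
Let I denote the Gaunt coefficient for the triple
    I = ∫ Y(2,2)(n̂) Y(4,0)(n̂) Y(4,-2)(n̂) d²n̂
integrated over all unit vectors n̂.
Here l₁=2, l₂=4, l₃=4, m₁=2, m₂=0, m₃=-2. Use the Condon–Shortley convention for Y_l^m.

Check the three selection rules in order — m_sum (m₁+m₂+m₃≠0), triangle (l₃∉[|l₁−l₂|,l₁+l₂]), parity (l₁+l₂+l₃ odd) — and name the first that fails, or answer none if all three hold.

azimuthal sum: 2 + 0 − 2 = 0  ✓
2 ≤ 4 ≤ 6 (triangle on l)  ✓
L = 2 + 4 + 4 = 10 (even)  ✓

none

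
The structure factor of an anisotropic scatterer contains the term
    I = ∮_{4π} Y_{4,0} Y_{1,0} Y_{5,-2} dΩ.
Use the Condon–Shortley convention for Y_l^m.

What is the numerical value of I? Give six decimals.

m-sum = 0 + 0 − 2 = -2 ≠ 0 ⇒ I = 0

0.000000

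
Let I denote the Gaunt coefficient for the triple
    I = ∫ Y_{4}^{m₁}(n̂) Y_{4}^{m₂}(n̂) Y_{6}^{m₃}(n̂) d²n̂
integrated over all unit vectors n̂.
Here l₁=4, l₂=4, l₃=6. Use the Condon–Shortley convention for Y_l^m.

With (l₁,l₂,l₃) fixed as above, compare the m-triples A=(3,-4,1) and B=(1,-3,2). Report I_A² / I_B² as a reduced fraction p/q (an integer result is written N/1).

7/45

Same 4,4,6: normalisation and zero-m 3j drop out of the ratio.
A: Δ: 2! 6! 6! / 15! → 1/1261260; sum: t=0:+1/172800 = 1/172800; 3j²(4 4 6; 3 -4 1) = Δ·Π!·Σ² = 7/2145  (sign -1)
B: Δ: 2! 6! 6! / 15! → 1/1261260; sum: t=0:+1/8640 t=1:−1/34560 = 1/11520; 3j²(4 4 6; 1 -3 2) = Δ·Π!·Σ² = 3/143  (sign +1)
I_A²/I_B² = (7/2145)/(3/143) = 7/45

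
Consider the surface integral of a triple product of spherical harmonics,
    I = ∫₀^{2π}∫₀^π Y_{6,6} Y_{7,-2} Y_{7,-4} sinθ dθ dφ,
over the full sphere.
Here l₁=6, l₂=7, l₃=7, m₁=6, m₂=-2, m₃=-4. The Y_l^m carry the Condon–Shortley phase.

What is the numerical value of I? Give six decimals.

-0.156980

m-sum 0 ✓  L=20 even ✓  1≤7≤13 ✓
Π(2lᵢ+1) = 13×15×15 = 2925
triangle coeff Δ(6,7,7) = 1/2444321880
Σ_t [0,6]: t=0:+1/2612736000 t=1:−1/20736000 t=2:+1/1658880 t=3:−1/746496 t=4:+1/1658880 t=5:−1/20736000 t=6:+1/2612736000 = -1/4354560
(3j)²=1000/138567 [(6 7 7; 0 0 0)], sign=+1
Σ_t [0,0]: t=0:+1/373248000 = 1/373248000
(3j)²=308/20995 [(6 7 7; 6 -2 -4)], sign=-1
⇒ 4πI² = 420000/1356277
I = (-1)√(420000/1356277/(4π)) = -0.15698043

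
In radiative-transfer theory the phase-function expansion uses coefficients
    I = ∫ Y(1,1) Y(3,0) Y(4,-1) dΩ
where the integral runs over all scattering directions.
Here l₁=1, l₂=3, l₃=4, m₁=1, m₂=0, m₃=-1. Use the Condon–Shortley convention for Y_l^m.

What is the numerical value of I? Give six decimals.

-0.194664

Checks pass: Σm=0; 8 even; l₃=4∈[2,4].
(2·1+1)(2·3+1)(2·4+1) = 189
Δ: 0! 2! 6! / 9! → 1/252
sum: t=0:+1/36 = 1/36
3j²(1 3 4; 0 0 0) = Δ·Π!·Σ² = 4/63  (sign +1)
sum: t=0:+1/72 = 1/72
3j²(1 3 4; 1 0 -1) = Δ·Π!·Σ² = 5/126  (sign -1)
combine: 4πI² = 189·4/63·5/126 = 10/21
take √, sign -1: I = -0.19466390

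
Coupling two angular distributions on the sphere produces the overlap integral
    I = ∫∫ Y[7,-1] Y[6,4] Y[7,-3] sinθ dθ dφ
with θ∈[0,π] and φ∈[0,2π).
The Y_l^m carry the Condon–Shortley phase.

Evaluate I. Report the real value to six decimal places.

Rules hold: Σm=0, L=20 even, 1≤7≤13.
N = 15·13·15 = 2925
Δ = 6!·8!·6!/21! = 1/2444321880
Racah Σ t=0..6: t=0:+1/2612736000 t=1:−1/20736000 t=2:+1/1658880 t=3:−1/746496 t=4:+1/1658880 t=5:−1/20736000 t=6:+1/2612736000 = -1/4354560
⇒ 3j(7 6 7; 0 0 0)² = 1000/138567, sgn +1
Racah Σ t=4..6: t=4:+1/19906560 t=5:−1/10368000 t=6:+1/49766400 = -13/497664000
⇒ 3j(7 6 7; -1 4 -3)² = 91/17765, sgn -1
4πI² = N·(3j₀)²·(3jₘ)² = 1365000/12623809
I = -1·√(0.108129/4π) = -0.09276116

-0.092761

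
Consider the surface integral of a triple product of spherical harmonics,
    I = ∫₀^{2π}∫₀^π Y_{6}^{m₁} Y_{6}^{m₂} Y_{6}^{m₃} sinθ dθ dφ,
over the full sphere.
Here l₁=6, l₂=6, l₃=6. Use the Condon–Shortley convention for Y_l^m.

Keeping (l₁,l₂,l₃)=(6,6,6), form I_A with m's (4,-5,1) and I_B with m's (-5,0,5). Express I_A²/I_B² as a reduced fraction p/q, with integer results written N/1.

189/275

Shared (l₁,l₂,l₃)=(6,6,6): N and (l;000)² cancel in I_A²/I_B².
A: Δ = 6!·6!·6!/19! = 1/325909584; Racah Σ t=0..1: t=0:+1/4147200 t=1:−1/10368000 = 1/6912000; ⇒ 3j(6 6 6; 4 -5 1)² = 189/16796, sgn -1
B: Δ = 6!·6!·6!/19! = 1/325909584; Racah Σ t=5..6: t=5:−1/10368000 t=6:+1/62208000 = -1/12441600; ⇒ 3j(6 6 6; -5 0 5)² = 275/16796, sgn +1
I_A²/I_B² = (189/16796)/(275/16796) = 189/275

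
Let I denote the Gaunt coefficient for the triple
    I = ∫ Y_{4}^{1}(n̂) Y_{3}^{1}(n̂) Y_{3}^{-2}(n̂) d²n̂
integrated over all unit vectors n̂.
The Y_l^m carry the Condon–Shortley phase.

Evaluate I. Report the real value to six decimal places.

Rules hold: Σm=0, L=10 even, 1≤3≤7.
N = 9·7·7 = 441
Δ = 4!·4!·2!/11! = 1/34650
Racah Σ t=1..3: t=1:−1/72 t=2:+1/16 t=3:−1/72 = 5/144
⇒ 3j(4 3 3; 0 0 0)² = 2/77, sgn -1
Racah Σ t=2..3: t=2:+1/48 t=3:−1/144 = 1/72
⇒ 3j(4 3 3; 1 1 -2)² = 16/693, sgn -1
4πI² = N·(3j₀)²·(3jₘ)² = 32/121
I = +1·√(0.264463/4π) = 0.14506992

0.145070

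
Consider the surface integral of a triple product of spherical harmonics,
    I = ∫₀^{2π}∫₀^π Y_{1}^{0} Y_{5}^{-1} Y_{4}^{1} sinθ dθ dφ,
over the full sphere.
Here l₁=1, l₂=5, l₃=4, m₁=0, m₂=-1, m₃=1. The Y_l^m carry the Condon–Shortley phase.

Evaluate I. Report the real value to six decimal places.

-0.240571

m-sum 0 ✓  L=10 even ✓  4≤4≤6 ✓
Π(2lᵢ+1) = 3×11×9 = 297
triangle coeff Δ(1,5,4) = 1/495
Σ_t [1,1]: t=1:−1/576 = -1/576
(3j)²=5/99 [(1 5 4; 0 0 0)], sign=-1
Σ_t [1,1]: t=1:−1/720 = -1/720
(3j)²=8/165 [(1 5 4; 0 -1 1)], sign=+1
⇒ 4πI² = 8/11
I = (-1)√(8/11/(4π)) = -0.24057125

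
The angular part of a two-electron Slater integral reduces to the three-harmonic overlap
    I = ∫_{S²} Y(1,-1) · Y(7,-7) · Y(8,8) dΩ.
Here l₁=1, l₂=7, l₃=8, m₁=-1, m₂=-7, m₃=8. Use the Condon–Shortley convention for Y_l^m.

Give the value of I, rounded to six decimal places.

0.335179

Rules hold: Σm=0, L=16 even, 6≤8≤8.
N = 3·15·17 = 765
Δ = 0!·2!·14!/17! = 1/2040
Racah Σ t=0..0: t=0:+1/25401600 = 1/25401600
⇒ 3j(1 7 8; 0 0 0)² = 8/255, sgn +1
Racah Σ t=0..0: t=0:+1/174356582400 = 1/174356582400
⇒ 3j(1 7 8; -1 -7 8)² = 1/17, sgn +1
4πI² = N·(3j₀)²·(3jₘ)² = 24/17
I = +1·√(1.41176/4π) = 0.33517856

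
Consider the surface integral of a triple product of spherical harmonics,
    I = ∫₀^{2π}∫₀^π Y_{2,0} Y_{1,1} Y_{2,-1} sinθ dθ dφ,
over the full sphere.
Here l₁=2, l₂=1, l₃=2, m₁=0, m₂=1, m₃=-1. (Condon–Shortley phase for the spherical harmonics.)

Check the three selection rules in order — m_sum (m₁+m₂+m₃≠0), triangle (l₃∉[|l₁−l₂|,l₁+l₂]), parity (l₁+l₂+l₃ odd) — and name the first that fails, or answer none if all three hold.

azimuthal sum: 0 + 1 − 1 = 0  ✓
1 ≤ 2 ≤ 3 (triangle on l)  ✓
L = 2 + 1 + 2 = 5 (odd)  ✗

parity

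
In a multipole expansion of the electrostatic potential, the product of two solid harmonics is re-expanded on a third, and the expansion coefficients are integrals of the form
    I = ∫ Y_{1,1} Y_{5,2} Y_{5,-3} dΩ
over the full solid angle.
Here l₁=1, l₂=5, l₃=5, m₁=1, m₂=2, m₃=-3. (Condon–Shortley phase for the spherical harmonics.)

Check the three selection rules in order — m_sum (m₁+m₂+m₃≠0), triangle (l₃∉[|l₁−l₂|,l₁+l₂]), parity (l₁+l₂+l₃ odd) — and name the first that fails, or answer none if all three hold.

azimuthal sum: 1 + 2 − 3 = 0  ✓
4 ≤ 5 ≤ 6 (triangle on l)  ✓
L = 1 + 5 + 5 = 11 (odd)  ✗

parity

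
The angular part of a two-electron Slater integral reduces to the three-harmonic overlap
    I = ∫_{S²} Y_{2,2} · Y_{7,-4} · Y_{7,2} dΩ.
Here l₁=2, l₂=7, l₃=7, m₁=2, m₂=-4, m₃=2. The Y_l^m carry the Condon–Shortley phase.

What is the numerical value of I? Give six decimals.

-0.163963

m-sum 0 ✓  L=16 even ✓  5≤7≤9 ✓
Π(2lᵢ+1) = 5×15×15 = 1125
triangle coeff Δ(2,7,7) = 1/185640
Σ_t [0,2]: t=0:+1/2419200 t=1:−1/518400 t=2:+1/2419200 = -1/907200
(3j)²=56/3315 [(2 7 7; 0 0 0)], sign=+1
Σ_t [0,0]: t=0:+1/8709120 = 1/8709120
(3j)²=55/3094 [(2 7 7; 2 -4 2)], sign=-1
⇒ 4πI² = 16500/48841
I = (-1)√(16500/48841/(4π)) = -0.16396259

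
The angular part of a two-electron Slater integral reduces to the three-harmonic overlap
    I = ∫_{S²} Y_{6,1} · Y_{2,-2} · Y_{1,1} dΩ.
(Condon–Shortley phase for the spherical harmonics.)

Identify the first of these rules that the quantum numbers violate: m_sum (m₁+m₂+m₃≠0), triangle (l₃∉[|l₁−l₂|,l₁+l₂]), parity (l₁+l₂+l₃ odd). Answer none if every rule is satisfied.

Σmᵢ = 0  ✓
l₃∈[|l₁−l₂|,l₁+l₂]=[4,8], have l₃=1  ✗
Σlᵢ = 9 ⇒ odd

triangle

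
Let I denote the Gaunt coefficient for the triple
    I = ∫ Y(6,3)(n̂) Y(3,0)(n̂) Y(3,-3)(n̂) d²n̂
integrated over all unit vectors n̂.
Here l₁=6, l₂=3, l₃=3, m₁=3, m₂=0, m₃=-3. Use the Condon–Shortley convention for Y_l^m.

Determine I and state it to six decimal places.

m-sum 0 ✓  L=12 even ✓  3≤3≤9 ✓
Π(2lᵢ+1) = 13×7×7 = 637
triangle coeff Δ(6,3,3) = 1/12012
Σ_t [3,3]: t=3:−1/1296 = -1/1296
(3j)²=100/3003 [(6 3 3; 0 0 0)], sign=+1
Σ_t [3,3]: t=3:−1/25920 = -1/25920
(3j)²=1/143 [(6 3 3; 3 0 -3)], sign=-1
⇒ 4πI² = 700/4719
I = (-1)√(700/4719/(4π)) = -0.10864734

-0.108647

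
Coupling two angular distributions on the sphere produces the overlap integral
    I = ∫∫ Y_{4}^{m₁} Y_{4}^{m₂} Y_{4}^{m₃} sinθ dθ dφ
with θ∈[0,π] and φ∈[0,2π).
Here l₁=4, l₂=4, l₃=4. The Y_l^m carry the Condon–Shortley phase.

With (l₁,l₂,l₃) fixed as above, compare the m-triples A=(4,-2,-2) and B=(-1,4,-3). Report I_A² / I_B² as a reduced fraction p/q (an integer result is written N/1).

Shared (l₁,l₂,l₃)=(4,4,4): N and (l;000)² cancel in I_A²/I_B².
A: Δ = 4!·4!·4!/13! = 1/450450; Racah Σ t=0..0: t=0:+1/2304 = 1/2304; ⇒ 3j(4 4 4; 4 -2 -2)² = 5/143, sgn +1
B: Δ = 4!·4!·4!/13! = 1/450450; Racah Σ t=4..4: t=4:+1/3456 = 1/3456; ⇒ 3j(4 4 4; -1 4 -3)² = 35/1287, sgn -1
I_A²/I_B² = (5/143)/(35/1287) = 9/7

9/7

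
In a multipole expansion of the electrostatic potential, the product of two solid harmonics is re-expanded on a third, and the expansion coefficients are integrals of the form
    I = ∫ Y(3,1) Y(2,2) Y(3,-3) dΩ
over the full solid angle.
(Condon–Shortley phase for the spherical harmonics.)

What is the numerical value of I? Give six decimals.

Checks pass: Σm=0; 8 even; l₃=3∈[1,5].
(2·3+1)(2·2+1)(2·3+1) = 245
Δ: 2! 4! 2! / 9! → 1/3780
sum: t=0:+1/24 t=1:−1/4 t=2:+1/24 = -1/6
3j²(3 2 3; 0 0 0) = Δ·Π!·Σ² = 4/105  (sign +1)
sum: t=2:+1/96 = 1/96
3j²(3 2 3; 1 2 -3) = Δ·Π!·Σ² = 1/42  (sign +1)
combine: 4πI² = 245·4/105·1/42 = 2/9
take √, sign +1: I = 0.13298076

0.132981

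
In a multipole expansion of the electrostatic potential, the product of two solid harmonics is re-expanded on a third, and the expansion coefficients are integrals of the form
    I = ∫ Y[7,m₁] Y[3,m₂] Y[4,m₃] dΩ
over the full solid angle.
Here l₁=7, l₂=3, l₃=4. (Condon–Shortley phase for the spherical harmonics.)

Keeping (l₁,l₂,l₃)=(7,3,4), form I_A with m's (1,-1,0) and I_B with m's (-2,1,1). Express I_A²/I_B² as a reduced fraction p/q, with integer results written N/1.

Same 7,3,4: normalisation and zero-m 3j drop out of the ratio.
A: Δ: 6! 8! 0! / 15! → 1/45045; sum: t=2:+1/27648 = 1/27648; 3j²(7 3 4; 1 -1 0) = Δ·Π!·Σ² = 10/429  (sign +1)
B: Δ: 6! 8! 0! / 15! → 1/45045; sum: t=4:+1/34560 = 1/34560; 3j²(7 3 4; -2 1 1) = Δ·Π!·Σ² = 4/143  (sign -1)
I_A²/I_B² = (10/429)/(4/143) = 5/6

5/6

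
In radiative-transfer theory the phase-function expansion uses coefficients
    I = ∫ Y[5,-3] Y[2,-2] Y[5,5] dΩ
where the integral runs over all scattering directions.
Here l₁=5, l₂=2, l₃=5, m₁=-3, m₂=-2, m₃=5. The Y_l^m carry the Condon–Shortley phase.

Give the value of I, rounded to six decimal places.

0.088588

Rules hold: Σm=0, L=12 even, 3≤5≤7.
N = 11·5·11 = 605
Δ = 2!·8!·2!/13! = 1/38610
Racah Σ t=0..2: t=0:+1/2880 t=1:−1/576 t=2:+1/2880 = -1/960
⇒ 3j(5 2 5; 0 0 0)² = 10/429, sgn +1
Racah Σ t=0..0: t=0:+1/161280 = 1/161280
⇒ 3j(5 2 5; -3 -2 5)² = 1/143, sgn +1
4πI² = N·(3j₀)²·(3jₘ)² = 50/507
I = +1·√(0.0986193/4π) = 0.08858824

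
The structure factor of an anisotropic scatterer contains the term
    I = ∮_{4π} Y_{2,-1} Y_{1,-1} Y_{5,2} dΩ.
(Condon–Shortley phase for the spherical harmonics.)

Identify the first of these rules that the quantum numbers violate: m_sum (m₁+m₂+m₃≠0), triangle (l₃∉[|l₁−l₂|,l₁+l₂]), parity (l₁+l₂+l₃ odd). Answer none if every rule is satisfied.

triangle

m₁+m₂+m₃ = -1 − 1 + 2 = 0  ✓
triangle: |2−1|=1 ≤ l₃=5 ≤ 2+1=3  ✗
parity: l₁+l₂+l₃ = 8 is even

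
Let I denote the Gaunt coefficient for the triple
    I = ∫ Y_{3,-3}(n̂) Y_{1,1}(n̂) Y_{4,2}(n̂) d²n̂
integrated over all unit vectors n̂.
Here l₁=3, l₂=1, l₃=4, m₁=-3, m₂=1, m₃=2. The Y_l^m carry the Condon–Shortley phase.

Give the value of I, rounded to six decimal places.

Rules hold: Σm=0, L=8 even, 2≤4≤4.
N = 7·3·9 = 189
Δ = 0!·6!·2!/9! = 1/252
Racah Σ t=0..0: t=0:+1/36 = 1/36
⇒ 3j(3 1 4; 0 0 0)² = 4/63, sgn +1
Racah Σ t=0..0: t=0:+1/1440 = 1/1440
⇒ 3j(3 1 4; -3 1 2)² = 1/252, sgn +1
4πI² = N·(3j₀)²·(3jₘ)² = 1/21
I = +1·√(0.047619/4π) = 0.06155813

0.061558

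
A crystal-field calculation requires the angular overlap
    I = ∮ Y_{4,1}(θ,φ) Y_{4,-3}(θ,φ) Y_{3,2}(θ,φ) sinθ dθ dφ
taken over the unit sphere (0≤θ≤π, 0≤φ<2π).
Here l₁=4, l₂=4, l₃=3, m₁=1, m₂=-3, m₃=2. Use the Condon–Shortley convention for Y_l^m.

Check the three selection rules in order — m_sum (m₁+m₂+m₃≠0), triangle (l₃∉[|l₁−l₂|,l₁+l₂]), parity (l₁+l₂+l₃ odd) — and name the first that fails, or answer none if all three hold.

m₁+m₂+m₃ = 1 − 3 + 2 = 0  ✓
triangle: |4−4|=0 ≤ l₃=3 ≤ 4+4=8  ✓
parity: l₁+l₂+l₃ = 11 is odd  ✗

parity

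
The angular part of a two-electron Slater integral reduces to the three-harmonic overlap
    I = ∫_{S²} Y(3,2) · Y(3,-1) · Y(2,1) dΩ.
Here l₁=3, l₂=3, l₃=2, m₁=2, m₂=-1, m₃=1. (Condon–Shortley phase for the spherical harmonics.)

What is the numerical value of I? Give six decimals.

Σmᵢ = 2 ≠ 0, so the φ-integral vanishes; I = 0

0.000000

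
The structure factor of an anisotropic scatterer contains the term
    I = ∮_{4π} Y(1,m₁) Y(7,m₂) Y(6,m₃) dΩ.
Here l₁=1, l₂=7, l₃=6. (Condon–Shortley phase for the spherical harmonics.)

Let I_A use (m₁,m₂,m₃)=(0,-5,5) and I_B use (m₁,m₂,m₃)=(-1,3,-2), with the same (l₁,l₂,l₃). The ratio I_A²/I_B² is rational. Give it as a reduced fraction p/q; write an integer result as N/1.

8/15

Shared (l₁,l₂,l₃)=(1,7,6): N and (l;000)² cancel in I_A²/I_B².
A: Δ = 2!·0!·12!/15! = 1/1365; Racah Σ t=1..1: t=1:−1/39916800 = -1/39916800; ⇒ 3j(1 7 6; 0 -5 5)² = 8/455, sgn +1
B: Δ = 2!·0!·12!/15! = 1/1365; Racah Σ t=2..2: t=2:+1/1935360 = 1/1935360; ⇒ 3j(1 7 6; -1 3 -2)² = 3/91, sgn +1
I_A²/I_B² = (8/455)/(3/91) = 8/15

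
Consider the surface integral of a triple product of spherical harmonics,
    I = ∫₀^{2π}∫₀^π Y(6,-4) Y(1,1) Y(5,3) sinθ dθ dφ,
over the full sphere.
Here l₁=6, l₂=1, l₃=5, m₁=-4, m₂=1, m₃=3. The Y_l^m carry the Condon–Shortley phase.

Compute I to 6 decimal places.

Rules hold: Σm=0, L=12 even, 5≤5≤7.
N = 13·3·11 = 429
Δ = 2!·10!·0!/13! = 1/858
Racah Σ t=1..1: t=1:−1/14400 = -1/14400
⇒ 3j(6 1 5; 0 0 0)² = 6/143, sgn +1
Racah Σ t=2..2: t=2:+1/161280 = 1/161280
⇒ 3j(6 1 5; -4 1 3)² = 15/286, sgn +1
4πI² = N·(3j₀)²·(3jₘ)² = 135/143
I = +1·√(0.944056/4π) = 0.27409047

0.274090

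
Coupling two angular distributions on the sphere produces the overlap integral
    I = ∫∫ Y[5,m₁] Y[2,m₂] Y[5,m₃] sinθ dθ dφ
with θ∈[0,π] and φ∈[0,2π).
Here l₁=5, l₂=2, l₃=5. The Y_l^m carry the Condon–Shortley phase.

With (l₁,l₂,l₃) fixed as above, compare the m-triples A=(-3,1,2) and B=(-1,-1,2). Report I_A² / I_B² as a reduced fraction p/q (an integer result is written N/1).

50/21

l's match ⇒ only the (l;m) 3-j factors differ between A and B.
A: triangle coeff Δ(5,2,5) = 1/38610; Σ_t [1,2]: t=1:−1/10080 t=2:+1/2880 = 1/4032; (3j)²=10/429 [(5 2 5; -3 1 2)], sign=-1
B: triangle coeff Δ(5,2,5) = 1/38610; Σ_t [0,1]: t=0:+1/2880 t=1:−1/1440 = -1/2880; (3j)²=7/715 [(5 2 5; -1 -1 2)], sign=+1
I_A²/I_B² = (10/429)/(7/715) = 50/21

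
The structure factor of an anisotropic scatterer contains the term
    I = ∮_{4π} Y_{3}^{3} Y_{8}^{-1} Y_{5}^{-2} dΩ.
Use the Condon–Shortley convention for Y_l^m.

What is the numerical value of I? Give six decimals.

-0.038479

Rules hold: Σm=0, L=16 even, 5≤5≤11.
N = 7·17·11 = 1309
Δ = 6!·0!·10!/17! = 1/136136
Racah Σ t=3..3: t=3:−1/518400 = -1/518400
⇒ 3j(3 8 5; 0 0 0)² = 56/2431, sgn +1
Racah Σ t=0..0: t=0:+1/21772800 = 1/21772800
⇒ 3j(3 8 5; 3 -1 -2)² = 3/4862, sgn -1
4πI² = N·(3j₀)²·(3jₘ)² = 588/31603
I = -1·√(0.0186058/4π) = -0.03847863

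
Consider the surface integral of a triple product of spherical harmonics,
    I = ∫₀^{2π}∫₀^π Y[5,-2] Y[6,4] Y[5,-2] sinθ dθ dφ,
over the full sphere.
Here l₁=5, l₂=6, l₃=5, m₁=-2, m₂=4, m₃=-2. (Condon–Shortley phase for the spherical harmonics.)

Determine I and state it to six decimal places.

Checks pass: Σm=0; 16 even; l₃=5∈[1,11].
(2·5+1)(2·6+1)(2·5+1) = 1573
Δ: 6! 4! 6! / 17! → 1/28588560
sum: t=1:−1/345600 t=2:+1/13824 t=3:−1/5184 t=4:+1/13824 t=5:−1/345600 = -7/129600
3j²(5 6 5; 0 0 0) = Δ·Π!·Σ² = 80/7293  (sign +1)
sum: t=4:+1/207360 t=5:−1/57600 t=6:+1/207360 = -1/129600
3j²(5 6 5; -2 4 -2) = Δ·Π!·Σ² = 168/12155  (sign +1)
combine: 4πI² = 1573·80/7293·168/12155 = 896/3757
take √, sign +1: I = 0.13776169

0.137762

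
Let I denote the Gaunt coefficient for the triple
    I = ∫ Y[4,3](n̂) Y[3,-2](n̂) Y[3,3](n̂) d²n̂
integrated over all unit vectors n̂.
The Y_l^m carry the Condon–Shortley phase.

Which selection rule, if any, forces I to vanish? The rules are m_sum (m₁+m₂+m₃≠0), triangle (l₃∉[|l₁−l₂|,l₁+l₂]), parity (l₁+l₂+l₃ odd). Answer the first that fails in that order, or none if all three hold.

m_sum

azimuthal sum: 3 − 2 + 3 = 4  ✗
1 ≤ 3 ≤ 7 (triangle on l)
L = 4 + 3 + 3 = 10 (even)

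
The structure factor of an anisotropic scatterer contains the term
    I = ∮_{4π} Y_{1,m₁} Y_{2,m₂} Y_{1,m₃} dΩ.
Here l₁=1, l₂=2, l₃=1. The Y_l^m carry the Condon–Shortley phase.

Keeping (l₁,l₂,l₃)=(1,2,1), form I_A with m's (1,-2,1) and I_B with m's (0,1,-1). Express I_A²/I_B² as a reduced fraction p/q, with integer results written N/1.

2/1

Shared (l₁,l₂,l₃)=(1,2,1): N and (l;000)² cancel in I_A²/I_B².
A: Δ = 2!·0!·2!/5! = 1/30; Racah Σ t=0..0: t=0:+1/4 = 1/4; ⇒ 3j(1 2 1; 1 -2 1)² = 1/5, sgn +1
B: Δ = 2!·0!·2!/5! = 1/30; Racah Σ t=1..1: t=1:−1/2 = -1/2; ⇒ 3j(1 2 1; 0 1 -1)² = 1/10, sgn -1
I_A²/I_B² = (1/5)/(1/10) = 2/1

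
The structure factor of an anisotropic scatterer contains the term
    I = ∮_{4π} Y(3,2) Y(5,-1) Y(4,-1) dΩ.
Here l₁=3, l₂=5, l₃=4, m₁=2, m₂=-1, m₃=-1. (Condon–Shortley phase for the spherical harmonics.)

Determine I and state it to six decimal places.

0.138239

Rules hold: Σm=0, L=12 even, 2≤4≤8.
N = 7·11·9 = 693
Δ = 4!·2!·6!/13! = 1/180180
Racah Σ t=1..3: t=1:−1/576 t=2:+1/144 t=3:−1/576 = 1/288
⇒ 3j(3 5 4; 0 0 0)² = 20/1001, sgn +1
Racah Σ t=0..1: t=0:+1/1152 t=1:−1/432 = -5/3456
⇒ 3j(3 5 4; 2 -1 -1)² = 625/36036, sgn +1
4πI² = N·(3j₀)²·(3jₘ)² = 3125/13013
I = +1·√(0.240144/4π) = 0.13823925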